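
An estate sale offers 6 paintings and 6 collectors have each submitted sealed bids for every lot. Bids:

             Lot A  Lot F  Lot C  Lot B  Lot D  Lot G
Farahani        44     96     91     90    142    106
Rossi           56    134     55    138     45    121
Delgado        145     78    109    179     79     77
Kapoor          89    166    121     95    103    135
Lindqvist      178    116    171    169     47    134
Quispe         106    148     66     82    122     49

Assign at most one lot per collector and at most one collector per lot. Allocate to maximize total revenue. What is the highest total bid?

Maximum total: $889

This is a one-to-one assignment (maximum-weight bipartite matching).
Optimal: Farahani→Lot D ($142), Rossi→Lot G ($121), Delgado→Lot B ($179), Kapoor→Lot C ($121), Lindqvist→Lot A ($178), Quispe→Lot F ($148) — total 142+121+179+121+178+148 = $889.
Row-greedy (each collector in turn takes its best remaining lot) gives $811, worse by 78.
Next-best assignment: Farahani→Lot D, Rossi→Lot G, Delgado→Lot B, Kapoor→Lot F, Lindqvist→Lot C, Quispe→Lot A = $885.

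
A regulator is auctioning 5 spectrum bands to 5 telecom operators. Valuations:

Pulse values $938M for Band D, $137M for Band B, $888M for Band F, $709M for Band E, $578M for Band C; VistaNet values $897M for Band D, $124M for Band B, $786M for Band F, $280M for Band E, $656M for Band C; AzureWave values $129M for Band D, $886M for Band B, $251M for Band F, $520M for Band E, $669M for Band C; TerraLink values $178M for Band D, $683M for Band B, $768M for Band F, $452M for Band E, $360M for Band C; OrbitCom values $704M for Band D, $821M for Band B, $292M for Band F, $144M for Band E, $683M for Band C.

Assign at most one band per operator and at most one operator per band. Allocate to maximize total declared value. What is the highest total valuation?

Optimal: Pulse→Band E ($709M), VistaNet→Band D ($897M), AzureWave→Band B ($886M), TerraLink→Band F ($768M), OrbitCom→Band C ($683M) — total 709+897+886+768+683 = $3943M.
Max-entry greedy (repeatedly take the single best remaining cell) gives $3745M, worse by 198.
Next-best assignment: Pulse→Band E, VistaNet→Band D, AzureWave→Band C, TerraLink→Band F, OrbitCom→Band B = $3864M.

Maximum total: $3943M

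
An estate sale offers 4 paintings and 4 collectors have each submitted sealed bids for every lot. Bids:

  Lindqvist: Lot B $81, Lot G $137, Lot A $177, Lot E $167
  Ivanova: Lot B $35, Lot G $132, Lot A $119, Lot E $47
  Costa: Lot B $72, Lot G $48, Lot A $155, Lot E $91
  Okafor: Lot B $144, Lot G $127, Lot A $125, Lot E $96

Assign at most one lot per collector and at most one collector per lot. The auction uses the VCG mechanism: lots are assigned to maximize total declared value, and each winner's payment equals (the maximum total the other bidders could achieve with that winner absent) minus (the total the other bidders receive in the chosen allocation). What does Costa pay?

Costa pays $10.

Efficient allocation: Lindqvist→Lot E ($167), Ivanova→Lot G ($132), Costa→Lot A ($155), Okafor→Lot B ($144); total welfare W = $598.
Costa receives Lot A at value $155, so the others get W − 155 = $443.
Without Costa: best allocation of the remaining 3 bidders over all 4 lots is Lindqvist→Lot A ($177), Ivanova→Lot G ($132), Okafor→Lot B ($144), total $453.
VCG payment = (others' best without Costa) − (others' welfare with Costa) = 453 − 443 = $10.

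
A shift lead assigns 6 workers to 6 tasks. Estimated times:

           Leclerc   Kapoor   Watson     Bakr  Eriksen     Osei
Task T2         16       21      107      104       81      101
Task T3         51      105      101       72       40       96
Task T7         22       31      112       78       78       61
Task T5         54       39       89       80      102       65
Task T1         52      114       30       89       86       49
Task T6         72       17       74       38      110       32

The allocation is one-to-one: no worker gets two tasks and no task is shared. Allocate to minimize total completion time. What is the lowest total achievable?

This is a one-to-one assignment (minimum-cost bipartite matching).
Optimal: Leclerc→Task T7 (22 min), Kapoor→Task T2 (21 min), Watson→Task T1 (30 min), Bakr→Task T6 (38 min), Eriksen→Task T3 (40 min), Osei→Task T5 (65 min) — total 22+21+30+38+40+65 = 216 min.
Min-entry greedy (repeatedly take the single cheapest remaining cell) gives 244 min, worse by 28.
Swapping Watson↔Leclerc (Watson→Task T7 112 min, Leclerc→Task T1 52 min) adds 112.
No other one-to-one assignment undercuts 216 min.

Min total: 216 min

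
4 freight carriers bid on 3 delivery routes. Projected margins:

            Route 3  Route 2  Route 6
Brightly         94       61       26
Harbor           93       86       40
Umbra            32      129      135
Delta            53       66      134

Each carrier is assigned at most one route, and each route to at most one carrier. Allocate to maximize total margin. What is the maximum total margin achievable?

Optimal: Brightly→Route 3 ($94k), Umbra→Route 2 ($129k), Delta→Route 6 ($134k) — total 94+129+134 = $357k.
Max-entry greedy (repeatedly take the single best remaining cell) gives $315k, worse by 42.
Next-best assignment: Harbor→Route 3, Umbra→Route 2, Delta→Route 6 = $356k.
Checked against all permutations: $357k is optimal.

Maximum total: $357k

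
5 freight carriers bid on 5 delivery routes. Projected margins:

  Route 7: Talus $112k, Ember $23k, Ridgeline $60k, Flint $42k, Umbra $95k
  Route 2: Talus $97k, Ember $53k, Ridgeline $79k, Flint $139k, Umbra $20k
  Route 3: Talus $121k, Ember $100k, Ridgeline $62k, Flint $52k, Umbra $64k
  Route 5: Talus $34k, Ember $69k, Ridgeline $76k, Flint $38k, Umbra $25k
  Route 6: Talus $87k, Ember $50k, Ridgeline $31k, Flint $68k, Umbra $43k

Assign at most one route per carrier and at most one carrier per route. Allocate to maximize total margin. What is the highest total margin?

Max total: $497k

Optimal: Talus→Route 6 ($87k), Ember→Route 3 ($100k), Ridgeline→Route 5 ($76k), Flint→Route 2 ($139k), Umbra→Route 7 ($95k) — total 87+100+76+139+95 = $497k.
Row-greedy (each carrier in turn takes its best remaining route) gives $432k, worse by 65.
Checked against all permutations: $497k is optimal.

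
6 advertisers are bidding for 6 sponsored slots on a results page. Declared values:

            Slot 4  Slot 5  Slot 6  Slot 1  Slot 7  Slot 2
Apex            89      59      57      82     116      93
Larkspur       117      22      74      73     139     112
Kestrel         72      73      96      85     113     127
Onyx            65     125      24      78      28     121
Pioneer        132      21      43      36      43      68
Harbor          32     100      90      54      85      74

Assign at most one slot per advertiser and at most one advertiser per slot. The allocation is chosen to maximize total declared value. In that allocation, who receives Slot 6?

Harbor receives Slot 6.

Treat this as an assignment problem: match each advertiser to one slot.
Optimal: Apex→Slot 1 ($82), Larkspur→Slot 7 ($139), Kestrel→Slot 2 ($127), Onyx→Slot 5 ($125), Pioneer→Slot 4 ($132), Harbor→Slot 6 ($90) — total 82+139+127+125+132+90 = $695.
Column-greedy (each slot in turn goes to its best remaining advertiser) gives $648, worse by 47.
Next-best assignment: Apex→Slot 1, Larkspur→Slot 7, Kestrel→Slot 6, Onyx→Slot 2, Pioneer→Slot 4, Harbor→Slot 5 = $670.
Swapping Larkspur↔Pioneer (Larkspur→Slot 4 $117, Pioneer→Slot 7 $43) loses 111.
Harbor's own top slot is Slot 5 ($100), but forcing Harbor→Slot 5 and reassigning the rest optimally gives only $670 — worse by 25.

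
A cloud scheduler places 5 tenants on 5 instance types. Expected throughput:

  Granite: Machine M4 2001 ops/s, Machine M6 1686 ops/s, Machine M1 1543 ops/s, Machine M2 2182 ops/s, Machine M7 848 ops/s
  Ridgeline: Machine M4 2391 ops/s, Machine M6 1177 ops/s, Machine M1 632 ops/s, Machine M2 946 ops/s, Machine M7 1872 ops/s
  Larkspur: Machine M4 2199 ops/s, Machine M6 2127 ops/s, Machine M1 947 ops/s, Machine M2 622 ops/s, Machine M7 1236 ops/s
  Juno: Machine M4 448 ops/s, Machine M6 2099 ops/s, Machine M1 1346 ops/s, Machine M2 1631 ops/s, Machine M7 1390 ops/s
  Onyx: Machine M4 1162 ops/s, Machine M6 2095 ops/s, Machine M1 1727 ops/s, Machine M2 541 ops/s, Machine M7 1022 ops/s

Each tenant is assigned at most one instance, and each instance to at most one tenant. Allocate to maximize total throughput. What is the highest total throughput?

Maximum total: 10079 ops/s

This is the linear assignment problem.
Optimal: Granite→Machine M2 (2182 ops/s), Ridgeline→Machine M7 (1872 ops/s), Larkspur→Machine M4 (2199 ops/s), Juno→Machine M6 (2099 ops/s), Onyx→Machine M1 (1727 ops/s) — total 2182+1872+2199+2099+1727 = 10079 ops/s.
Max-entry greedy (repeatedly take the single best remaining cell) gives 9817 ops/s, worse by 262.
Next-best assignment: Granite→Machine M2, Ridgeline→Machine M4, Larkspur→Machine M6, Juno→Machine M7, Onyx→Machine M1 = 9817 ops/s.
Swapping Juno↔Granite (Juno→Machine M2 1631 ops/s, Granite→Machine M6 1686 ops/s) loses 964.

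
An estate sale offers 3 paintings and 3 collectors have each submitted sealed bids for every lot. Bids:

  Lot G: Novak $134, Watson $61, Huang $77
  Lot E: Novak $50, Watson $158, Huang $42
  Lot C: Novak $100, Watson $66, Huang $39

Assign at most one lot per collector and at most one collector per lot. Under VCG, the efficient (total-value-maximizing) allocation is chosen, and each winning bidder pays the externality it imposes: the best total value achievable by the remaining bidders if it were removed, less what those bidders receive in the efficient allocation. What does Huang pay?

Efficient allocation: Novak→Lot C ($100), Watson→Lot E ($158), Huang→Lot G ($77); total welfare W = $335.
Huang receives Lot G at value $77, so the others get W − 77 = $258.
Without Huang: best allocation of the remaining 2 bidders over all 3 lots is Novak→Lot G ($134), Watson→Lot E ($158), total $292.
VCG payment = (others' best without Huang) − (others' welfare with Huang) = 292 − 258 = $34.

Huang pays $34.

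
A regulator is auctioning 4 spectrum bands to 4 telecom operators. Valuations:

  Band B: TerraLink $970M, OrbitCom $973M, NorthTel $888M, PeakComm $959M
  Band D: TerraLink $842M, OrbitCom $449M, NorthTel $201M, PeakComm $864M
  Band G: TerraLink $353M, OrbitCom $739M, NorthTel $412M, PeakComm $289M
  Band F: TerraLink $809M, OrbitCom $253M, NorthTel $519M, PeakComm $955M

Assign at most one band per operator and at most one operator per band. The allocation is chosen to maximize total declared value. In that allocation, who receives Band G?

Optimal: TerraLink→Band D ($842M), OrbitCom→Band G ($739M), NorthTel→Band B ($888M), PeakComm→Band F ($955M) — total 842+739+888+955 = $3424M.
Max-entry greedy (repeatedly take the single best remaining cell) gives $3182M, worse by 242.
Next-best assignment: TerraLink→Band F, OrbitCom→Band G, NorthTel→Band B, PeakComm→Band D = $3300M.
Swapping NorthTel↔OrbitCom (NorthTel→Band G $412M, OrbitCom→Band B $973M) loses 242.
OrbitCom's own top band is Band B ($973M), but forcing OrbitCom→Band B and reassigning the rest optimally gives only $3182M — worse by 242.

OrbitCom receives Band G.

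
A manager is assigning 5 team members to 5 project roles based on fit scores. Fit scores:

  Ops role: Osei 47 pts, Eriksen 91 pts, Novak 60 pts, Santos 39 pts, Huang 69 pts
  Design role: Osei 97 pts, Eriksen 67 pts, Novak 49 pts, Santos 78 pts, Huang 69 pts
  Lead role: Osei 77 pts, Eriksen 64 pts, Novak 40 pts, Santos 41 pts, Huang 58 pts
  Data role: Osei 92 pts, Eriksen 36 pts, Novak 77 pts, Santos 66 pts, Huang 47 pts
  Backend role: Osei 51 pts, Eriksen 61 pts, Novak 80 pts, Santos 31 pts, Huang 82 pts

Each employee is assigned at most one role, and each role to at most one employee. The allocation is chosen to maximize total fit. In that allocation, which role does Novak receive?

Novak receives Data role.

Treat this as an assignment problem: match each employee to one role.
Optimal: Osei→Lead role (77 pts), Eriksen→Ops role (91 pts), Novak→Data role (77 pts), Santos→Design role (78 pts), Huang→Backend role (82 pts) — total 77+91+77+78+82 = 405 pts.
Column-greedy (each role in turn goes to its best remaining employee) gives 354 pts, worse by 51.
Next-best assignment: Osei→Data role, Eriksen→Ops role, Novak→Backend role, Santos→Design role, Huang→Lead role = 399 pts.
Swapping Osei↔Eriksen (Osei→Ops role 47 pts, Eriksen→Lead role 64 pts) loses 57.
Every other assignment is strictly worse.
Novak's own top role is Backend role (80 pts), but forcing Novak→Backend role and reassigning the rest optimally gives only 399 pts — worse by 6.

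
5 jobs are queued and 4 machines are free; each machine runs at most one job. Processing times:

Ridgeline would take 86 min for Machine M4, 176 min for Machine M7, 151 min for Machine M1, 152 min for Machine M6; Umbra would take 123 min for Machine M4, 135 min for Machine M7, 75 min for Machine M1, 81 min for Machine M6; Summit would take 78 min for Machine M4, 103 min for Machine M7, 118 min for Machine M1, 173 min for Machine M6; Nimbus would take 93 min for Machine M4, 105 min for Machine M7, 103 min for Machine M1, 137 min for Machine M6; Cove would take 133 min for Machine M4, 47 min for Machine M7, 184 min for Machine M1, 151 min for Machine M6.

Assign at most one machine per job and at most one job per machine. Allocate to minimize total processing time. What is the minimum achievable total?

Optimal: Summit→Machine M4 (78 min), Cove→Machine M7 (47 min), Nimbus→Machine M1 (103 min), Umbra→Machine M6 (81 min) — total 78+47+103+81 = 309 min.
Row-greedy (each job in turn takes its cheapest remaining machine) gives 401 min, worse by 92.
Swapping Cove↔Summit (Cove→Machine M4 133 min, Summit→Machine M7 103 min) adds 111.

Min total: 309 min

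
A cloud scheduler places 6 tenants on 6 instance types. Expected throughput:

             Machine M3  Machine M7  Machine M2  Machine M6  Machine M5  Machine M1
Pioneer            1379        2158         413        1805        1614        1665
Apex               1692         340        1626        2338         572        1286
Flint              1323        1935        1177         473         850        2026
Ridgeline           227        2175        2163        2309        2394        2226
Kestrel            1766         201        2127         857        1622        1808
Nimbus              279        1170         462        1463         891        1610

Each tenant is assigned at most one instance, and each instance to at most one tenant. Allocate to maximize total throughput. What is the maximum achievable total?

Optimal: Pioneer→Machine M7 (2158 ops/s), Apex→Machine M6 (2338 ops/s), Flint→Machine M3 (1323 ops/s), Ridgeline→Machine M5 (2394 ops/s), Kestrel→Machine M2 (2127 ops/s), Nimbus→Machine M1 (1610 ops/s) — total 2158+2338+1323+2394+2127+1610 = 11950 ops/s.
Column-greedy (each instance in turn goes to its best remaining tenant) gives 10289 ops/s, worse by 1661.
Swapping Ridgeline↔Kestrel (Ridgeline→Machine M2 2163 ops/s, Kestrel→Machine M5 1622 ops/s) loses 736.

Max total: 11950 ops/s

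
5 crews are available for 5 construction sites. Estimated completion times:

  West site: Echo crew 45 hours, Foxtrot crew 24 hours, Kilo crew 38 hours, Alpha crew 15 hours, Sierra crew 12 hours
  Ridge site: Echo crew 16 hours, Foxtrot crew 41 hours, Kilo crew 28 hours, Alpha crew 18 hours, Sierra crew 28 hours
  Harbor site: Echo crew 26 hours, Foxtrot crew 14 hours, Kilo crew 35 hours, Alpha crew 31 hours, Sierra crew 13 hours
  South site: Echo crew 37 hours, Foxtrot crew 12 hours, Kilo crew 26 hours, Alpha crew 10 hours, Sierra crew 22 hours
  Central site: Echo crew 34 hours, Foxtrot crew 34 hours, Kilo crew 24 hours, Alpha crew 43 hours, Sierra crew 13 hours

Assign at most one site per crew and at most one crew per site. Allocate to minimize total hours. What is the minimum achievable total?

This is the linear assignment problem.
Optimal: Echo crew→Ridge site (16 hours), Foxtrot crew→Harbor site (14 hours), Kilo crew→Central site (24 hours), Alpha crew→South site (10 hours), Sierra crew→West site (12 hours) — total 16+14+24+10+12 = 76 hours.
Row-greedy (each crew in turn takes its cheapest remaining site) gives 80 hours, worse by 4.
Next-best assignment: Echo crew→Ridge site, Foxtrot crew→South site, Kilo crew→Central site, Alpha crew→West site, Sierra crew→Harbor site = 80 hours.

Min total: 76 hours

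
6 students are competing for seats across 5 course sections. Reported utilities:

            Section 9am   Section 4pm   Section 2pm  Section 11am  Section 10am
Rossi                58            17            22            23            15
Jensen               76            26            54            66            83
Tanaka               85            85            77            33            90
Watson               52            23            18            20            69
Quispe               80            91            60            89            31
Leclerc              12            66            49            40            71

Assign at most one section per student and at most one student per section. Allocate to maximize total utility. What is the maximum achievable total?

Optimal: Jensen→Section 9am (76 points), Leclerc→Section 4pm (66 points), Tanaka→Section 2pm (77 points), Quispe→Section 11am (89 points), Watson→Section 10am (69 points) — total 76+66+77+89+69 = 377 points.
Max-entry greedy (repeatedly take the single best remaining cell) gives 329 points, worse by 48.
Swapping Tanaka↔Leclerc (Tanaka→Section 4pm 85 points, Leclerc→Section 2pm 49 points) loses 9.
Checked against all permutations: 377 points is optimal.

Max total: 377 points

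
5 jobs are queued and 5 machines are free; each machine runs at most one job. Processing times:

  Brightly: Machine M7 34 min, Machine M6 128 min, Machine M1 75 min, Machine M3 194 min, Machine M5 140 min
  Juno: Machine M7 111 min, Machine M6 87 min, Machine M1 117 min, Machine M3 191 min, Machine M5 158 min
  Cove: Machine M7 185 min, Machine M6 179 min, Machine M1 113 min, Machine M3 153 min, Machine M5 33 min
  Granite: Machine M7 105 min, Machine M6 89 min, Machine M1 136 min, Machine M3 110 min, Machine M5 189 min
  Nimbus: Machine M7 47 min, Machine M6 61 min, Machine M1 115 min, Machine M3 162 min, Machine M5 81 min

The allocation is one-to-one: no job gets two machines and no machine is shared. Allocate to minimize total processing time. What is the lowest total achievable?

Minimum total: 352 min

Optimal: Brightly→Machine M1 (75 min), Juno→Machine M6 (87 min), Cove→Machine M5 (33 min), Granite→Machine M3 (110 min), Nimbus→Machine M7 (47 min) — total 75+87+33+110+47 = 352 min.
Row-greedy (each job in turn takes its cheapest remaining machine) gives 379 min, worse by 27.
Next-best assignment: Brightly→Machine M7, Juno→Machine M1, Cove→Machine M5, Granite→Machine M3, Nimbus→Machine M6 = 355 min.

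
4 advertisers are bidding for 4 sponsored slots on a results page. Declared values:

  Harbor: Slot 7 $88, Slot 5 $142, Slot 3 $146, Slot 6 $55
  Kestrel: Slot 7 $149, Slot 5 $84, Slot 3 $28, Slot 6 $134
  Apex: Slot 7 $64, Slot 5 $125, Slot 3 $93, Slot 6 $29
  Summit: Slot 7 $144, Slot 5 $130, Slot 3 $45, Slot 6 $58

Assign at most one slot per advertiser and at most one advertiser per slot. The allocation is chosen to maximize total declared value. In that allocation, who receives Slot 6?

Optimal: Harbor→Slot 3 ($146), Kestrel→Slot 6 ($134), Apex→Slot 5 ($125), Summit→Slot 7 ($144) — total 146+134+125+144 = $549.
Row-greedy (each advertiser in turn takes its best remaining slot) gives $478, worse by 71.
Kestrel's own top slot is Slot 7 ($149), but forcing Kestrel→Slot 7 and reassigning the rest optimally gives only $478 — worse by 71.

Kestrel receives Slot 6.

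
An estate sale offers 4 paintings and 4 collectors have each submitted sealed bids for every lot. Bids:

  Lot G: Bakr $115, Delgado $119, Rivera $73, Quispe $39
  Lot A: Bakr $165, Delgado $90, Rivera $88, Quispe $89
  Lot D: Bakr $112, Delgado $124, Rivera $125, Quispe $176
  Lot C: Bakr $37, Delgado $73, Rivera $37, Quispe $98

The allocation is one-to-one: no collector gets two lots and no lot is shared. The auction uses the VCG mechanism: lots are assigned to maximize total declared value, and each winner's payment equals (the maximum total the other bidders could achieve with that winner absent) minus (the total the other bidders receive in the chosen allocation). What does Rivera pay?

Efficient allocation: Bakr→Lot A ($165), Delgado→Lot G ($119), Rivera→Lot D ($125), Quispe→Lot C ($98); total welfare W = $507.
Rivera receives Lot D at value $125, so the others get W − 125 = $382.
Without Rivera: best allocation of the remaining 3 bidders over all 4 lots is Bakr→Lot A ($165), Delgado→Lot G ($119), Quispe→Lot D ($176), total $460.
VCG payment = (others' best without Rivera) − (others' welfare with Rivera) = 460 − 382 = $78.

Rivera pays $78.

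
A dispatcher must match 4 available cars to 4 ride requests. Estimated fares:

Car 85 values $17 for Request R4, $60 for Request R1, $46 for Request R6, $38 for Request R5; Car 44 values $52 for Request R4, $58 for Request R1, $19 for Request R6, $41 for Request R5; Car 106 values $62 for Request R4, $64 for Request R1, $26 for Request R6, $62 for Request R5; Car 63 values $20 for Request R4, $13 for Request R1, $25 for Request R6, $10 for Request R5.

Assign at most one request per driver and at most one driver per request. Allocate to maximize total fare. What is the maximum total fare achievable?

Max total: $199

Optimal: Car 85→Request R1 ($60), Car 44→Request R4 ($52), Car 106→Request R5 ($62), Car 63→Request R6 ($25) — total 60+52+62+25 = $199.
Max-entry greedy (repeatedly take the single best remaining cell) gives $172, worse by 27.
Swapping Car 106↔Car 44 (Car 106→Request R4 $62, Car 44→Request R5 $41) loses 11.
No other one-to-one assignment exceeds $199.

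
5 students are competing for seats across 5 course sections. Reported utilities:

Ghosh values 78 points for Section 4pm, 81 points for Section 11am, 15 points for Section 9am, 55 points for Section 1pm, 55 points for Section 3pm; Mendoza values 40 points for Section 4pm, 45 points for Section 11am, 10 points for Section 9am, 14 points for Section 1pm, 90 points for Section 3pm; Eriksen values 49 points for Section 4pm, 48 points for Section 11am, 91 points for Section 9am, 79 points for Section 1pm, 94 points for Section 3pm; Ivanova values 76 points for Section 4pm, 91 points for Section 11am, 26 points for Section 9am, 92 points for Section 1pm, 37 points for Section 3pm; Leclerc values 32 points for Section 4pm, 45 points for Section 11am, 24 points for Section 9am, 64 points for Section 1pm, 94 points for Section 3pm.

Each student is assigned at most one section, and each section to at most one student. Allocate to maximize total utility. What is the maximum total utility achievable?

Max total: 414 points

Optimal: Ghosh→Section 4pm (78 points), Mendoza→Section 3pm (90 points), Eriksen→Section 9am (91 points), Ivanova→Section 11am (91 points), Leclerc→Section 1pm (64 points) — total 78+90+91+91+64 = 414 points.
Max-entry greedy (repeatedly take the single best remaining cell) gives 331 points, worse by 83.
Every other assignment is strictly worse.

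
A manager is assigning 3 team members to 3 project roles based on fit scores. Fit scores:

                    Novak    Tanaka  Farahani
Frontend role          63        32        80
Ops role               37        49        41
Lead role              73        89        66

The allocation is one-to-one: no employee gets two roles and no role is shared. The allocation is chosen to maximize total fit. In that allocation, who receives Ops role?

Optimal: Novak→Ops role (37 pts), Tanaka→Lead role (89 pts), Farahani→Frontend role (80 pts) — total 37+89+80 = 206 pts.
Row-greedy (each employee in turn takes its best remaining role) gives 202 pts, worse by 4.
Next-best assignment: Novak→Lead role, Tanaka→Ops role, Farahani→Frontend role = 202 pts.
Swapping Tanaka↔Novak (Tanaka→Ops role 49 pts, Novak→Lead role 73 pts) loses 4.
Novak's own top role is Lead role (73 pts), but forcing Novak→Lead role and reassigning the rest optimally gives only 202 pts — worse by 4.

Novak receives Ops role.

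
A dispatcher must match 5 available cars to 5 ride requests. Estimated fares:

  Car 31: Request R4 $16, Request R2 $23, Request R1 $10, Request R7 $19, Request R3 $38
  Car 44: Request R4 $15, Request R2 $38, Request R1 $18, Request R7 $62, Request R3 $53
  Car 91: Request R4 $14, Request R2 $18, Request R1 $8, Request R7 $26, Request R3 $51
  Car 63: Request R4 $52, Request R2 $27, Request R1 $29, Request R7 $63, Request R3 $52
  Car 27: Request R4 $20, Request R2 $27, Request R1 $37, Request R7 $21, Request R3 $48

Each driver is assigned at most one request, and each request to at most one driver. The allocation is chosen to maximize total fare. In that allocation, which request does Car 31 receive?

Car 31 receives Request R2.

Optimal: Car 31→Request R2 ($23), Car 44→Request R7 ($62), Car 91→Request R3 ($51), Car 63→Request R4 ($52), Car 27→Request R1 ($37) — total 23+62+51+52+37 = $225.
Row-greedy (each driver in turn takes its best remaining request) gives $207, worse by 18.
Next-best assignment: Car 31→Request R3, Car 44→Request R7, Car 91→Request R2, Car 63→Request R4, Car 27→Request R1 = $207.
Swapping Car 27↔Car 31 (Car 27→Request R2 $27, Car 31→Request R1 $10) loses 23.
Checked against all permutations: $225 is optimal.
Car 31's own top request is Request R3 ($38), but forcing Car 31→Request R3 and reassigning the rest optimally gives only $207 — worse by 18.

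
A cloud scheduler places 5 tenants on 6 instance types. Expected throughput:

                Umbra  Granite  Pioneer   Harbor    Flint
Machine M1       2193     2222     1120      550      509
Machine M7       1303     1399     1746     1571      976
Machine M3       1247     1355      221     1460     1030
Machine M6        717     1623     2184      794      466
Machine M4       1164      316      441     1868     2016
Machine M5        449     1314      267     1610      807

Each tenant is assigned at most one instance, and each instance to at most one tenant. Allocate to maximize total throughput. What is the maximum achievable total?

This is the linear assignment problem.
Optimal: Umbra→Machine M1 (2193 ops/s), Granite→Machine M7 (1399 ops/s), Pioneer→Machine M6 (2184 ops/s), Harbor→Machine M5 (1610 ops/s), Flint→Machine M4 (2016 ops/s) — total 2193+1399+2184+1610+2016 = 9402 ops/s.
Max-entry greedy (repeatedly take the single best remaining cell) gives 9335 ops/s, worse by 67.
Every other assignment is strictly worse.

Maximum total: 9402 ops/s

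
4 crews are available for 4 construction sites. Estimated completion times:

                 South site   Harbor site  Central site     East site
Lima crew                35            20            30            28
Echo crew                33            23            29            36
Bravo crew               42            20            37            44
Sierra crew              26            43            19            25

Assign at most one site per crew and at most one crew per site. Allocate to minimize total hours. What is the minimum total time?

Optimal: Lima crew→East site (28 hours), Echo crew→South site (33 hours), Bravo crew→Harbor site (20 hours), Sierra crew→Central site (19 hours) — total 28+33+20+19 = 100 hours.
Column-greedy (each site in turn goes to its cheapest remaining crew) gives 119 hours, worse by 19.

Min total: 100 hours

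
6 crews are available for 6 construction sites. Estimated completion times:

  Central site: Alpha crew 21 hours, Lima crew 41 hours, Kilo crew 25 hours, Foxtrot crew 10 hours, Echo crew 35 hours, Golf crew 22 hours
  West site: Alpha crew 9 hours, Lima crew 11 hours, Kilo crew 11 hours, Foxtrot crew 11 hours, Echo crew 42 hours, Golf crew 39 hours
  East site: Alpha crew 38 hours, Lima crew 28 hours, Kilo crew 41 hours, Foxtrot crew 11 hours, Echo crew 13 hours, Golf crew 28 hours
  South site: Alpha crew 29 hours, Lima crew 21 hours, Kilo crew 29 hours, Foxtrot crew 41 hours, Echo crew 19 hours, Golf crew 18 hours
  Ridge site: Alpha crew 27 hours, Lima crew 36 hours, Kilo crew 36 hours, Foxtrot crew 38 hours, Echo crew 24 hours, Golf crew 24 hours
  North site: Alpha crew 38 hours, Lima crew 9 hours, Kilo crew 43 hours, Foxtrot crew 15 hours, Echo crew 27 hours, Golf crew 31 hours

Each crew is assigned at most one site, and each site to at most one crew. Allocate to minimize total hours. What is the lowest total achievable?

Optimal: Alpha crew→Ridge site (27 hours), Lima crew→North site (9 hours), Kilo crew→West site (11 hours), Foxtrot crew→Central site (10 hours), Echo crew→East site (13 hours), Golf crew→South site (18 hours) — total 27+9+11+10+13+18 = 88 hours.
Column-greedy (each site in turn goes to its cheapest remaining crew) gives 129 hours, worse by 41.
Swapping Alpha crew↔Lima crew (Alpha crew→North site 38 hours, Lima crew→Ridge site 36 hours) adds 38.

Min total: 88 hours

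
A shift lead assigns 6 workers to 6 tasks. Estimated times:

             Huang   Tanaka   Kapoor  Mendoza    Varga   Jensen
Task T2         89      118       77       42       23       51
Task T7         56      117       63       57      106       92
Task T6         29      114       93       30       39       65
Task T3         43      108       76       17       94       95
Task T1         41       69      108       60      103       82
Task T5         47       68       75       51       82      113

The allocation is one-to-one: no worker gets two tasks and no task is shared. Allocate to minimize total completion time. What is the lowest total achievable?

This is the linear assignment problem.
Optimal: Huang→Task T1 (41 min), Tanaka→Task T5 (68 min), Kapoor→Task T7 (63 min), Mendoza→Task T3 (17 min), Varga→Task T2 (23 min), Jensen→Task T6 (65 min) — total 41+68+63+17+23+65 = 277 min.
Column-greedy (each task in turn goes to its cheapest remaining worker) gives 367 min, worse by 90.
No other one-to-one assignment undercuts 277 min.

Minimum total: 277 min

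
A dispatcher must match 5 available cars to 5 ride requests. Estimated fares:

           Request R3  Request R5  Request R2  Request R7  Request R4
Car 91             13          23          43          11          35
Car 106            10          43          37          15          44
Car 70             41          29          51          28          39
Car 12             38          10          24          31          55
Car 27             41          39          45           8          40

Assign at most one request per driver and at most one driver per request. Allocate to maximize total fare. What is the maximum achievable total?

Max total: $210

This is the linear assignment problem.
Optimal: Car 91→Request R2 ($43), Car 106→Request R5 ($43), Car 70→Request R7 ($28), Car 12→Request R4 ($55), Car 27→Request R3 ($41) — total 43+43+28+55+41 = $210.
Next-best assignment: Car 91→Request R7, Car 106→Request R5, Car 70→Request R2, Car 12→Request R4, Car 27→Request R3 = $201.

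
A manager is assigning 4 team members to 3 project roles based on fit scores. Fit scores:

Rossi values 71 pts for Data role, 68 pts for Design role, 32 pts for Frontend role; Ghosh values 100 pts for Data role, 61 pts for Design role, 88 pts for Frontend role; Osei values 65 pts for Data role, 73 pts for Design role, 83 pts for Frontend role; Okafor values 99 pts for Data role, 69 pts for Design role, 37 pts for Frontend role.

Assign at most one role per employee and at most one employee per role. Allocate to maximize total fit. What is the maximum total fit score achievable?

Maximum total: 260 pts

This is a one-to-one assignment (maximum-weight bipartite matching).
Optimal: Okafor→Data role (99 pts), Osei→Design role (73 pts), Ghosh→Frontend role (88 pts) — total 99+73+88 = 260 pts.
Column-greedy (each role in turn goes to its best remaining employee) gives 210 pts, worse by 50.
Next-best assignment: Okafor→Data role, Rossi→Design role, Ghosh→Frontend role = 255 pts.
Swapping Osei↔Okafor (Osei→Data role 65 pts, Okafor→Design role 69 pts) loses 38.
Every other assignment is strictly worse.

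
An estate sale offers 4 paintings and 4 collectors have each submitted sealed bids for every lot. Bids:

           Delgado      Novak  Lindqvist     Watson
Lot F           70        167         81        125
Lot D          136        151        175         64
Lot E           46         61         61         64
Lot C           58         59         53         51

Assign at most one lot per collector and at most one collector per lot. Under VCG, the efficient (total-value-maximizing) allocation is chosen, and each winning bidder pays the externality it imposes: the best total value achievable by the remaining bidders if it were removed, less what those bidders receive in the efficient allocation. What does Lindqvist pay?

Lindqvist pays $78.

Efficient allocation: Delgado→Lot C ($58), Novak→Lot F ($167), Lindqvist→Lot D ($175), Watson→Lot E ($64); total welfare W = $464.
Lindqvist receives Lot D at value $175, so the others get W − 175 = $289.
Without Lindqvist: best allocation of the remaining 3 bidders over all 4 lots is Delgado→Lot D ($136), Novak→Lot F ($167), Watson→Lot E ($64), total $367.
VCG payment = (others' best without Lindqvist) − (others' welfare with Lindqvist) = 367 − 289 = $78.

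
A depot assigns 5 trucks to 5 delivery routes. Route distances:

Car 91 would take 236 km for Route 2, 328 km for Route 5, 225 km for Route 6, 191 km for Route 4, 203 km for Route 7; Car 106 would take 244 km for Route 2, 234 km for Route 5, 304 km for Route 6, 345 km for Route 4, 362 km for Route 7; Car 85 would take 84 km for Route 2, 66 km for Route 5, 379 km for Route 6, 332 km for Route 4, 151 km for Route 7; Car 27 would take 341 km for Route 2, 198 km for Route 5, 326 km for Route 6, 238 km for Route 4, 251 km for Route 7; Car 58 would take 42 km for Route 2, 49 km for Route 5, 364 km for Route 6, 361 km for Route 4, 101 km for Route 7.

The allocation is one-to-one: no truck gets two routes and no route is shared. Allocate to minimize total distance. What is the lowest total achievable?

Treat this as an assignment problem: match each truck to one route.
Optimal: Car 91→Route 7 (203 km), Car 106→Route 6 (304 km), Car 85→Route 5 (66 km), Car 27→Route 4 (238 km), Car 58→Route 2 (42 km) — total 203+304+66+238+42 = 853 km.
Min-entry greedy (repeatedly take the single cheapest remaining cell) gives 854 km, worse by 1.
Every other assignment is strictly worse.

Minimum total: 853 km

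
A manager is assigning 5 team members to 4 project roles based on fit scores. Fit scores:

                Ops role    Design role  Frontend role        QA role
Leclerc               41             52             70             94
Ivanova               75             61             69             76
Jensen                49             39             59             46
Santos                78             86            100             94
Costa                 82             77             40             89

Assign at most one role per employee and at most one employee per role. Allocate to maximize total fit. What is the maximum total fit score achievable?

Treat this as an assignment problem: match each employee to one role.
Optimal: Ivanova→Ops role (75 pts), Costa→Design role (77 pts), Santos→Frontend role (100 pts), Leclerc→QA role (94 pts) — total 75+77+100+94 = 346 pts.
Row-greedy (each employee in turn takes its best remaining role) gives 314 pts, worse by 32.
No other one-to-one assignment exceeds 346 pts.

Max total: 346 pts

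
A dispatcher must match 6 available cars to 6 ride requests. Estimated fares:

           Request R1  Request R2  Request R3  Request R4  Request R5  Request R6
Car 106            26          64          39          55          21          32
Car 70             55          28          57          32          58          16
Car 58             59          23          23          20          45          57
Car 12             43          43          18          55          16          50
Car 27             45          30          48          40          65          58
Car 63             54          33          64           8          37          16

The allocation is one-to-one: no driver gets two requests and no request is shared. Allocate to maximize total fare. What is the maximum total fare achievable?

Max total: $360

Optimal: Car 106→Request R2 ($64), Car 70→Request R1 ($55), Car 58→Request R6 ($57), Car 12→Request R4 ($55), Car 27→Request R5 ($65), Car 63→Request R3 ($64) — total 64+55+57+55+65+64 = $360.
Row-greedy (each driver in turn takes its best remaining request) gives $358, worse by 2.
Next-best assignment: Car 106→Request R2, Car 70→Request R5, Car 58→Request R1, Car 12→Request R4, Car 27→Request R6, Car 63→Request R3 = $358.
Swapping Car 63↔Car 12 (Car 63→Request R4 $8, Car 12→Request R3 $18) loses 93.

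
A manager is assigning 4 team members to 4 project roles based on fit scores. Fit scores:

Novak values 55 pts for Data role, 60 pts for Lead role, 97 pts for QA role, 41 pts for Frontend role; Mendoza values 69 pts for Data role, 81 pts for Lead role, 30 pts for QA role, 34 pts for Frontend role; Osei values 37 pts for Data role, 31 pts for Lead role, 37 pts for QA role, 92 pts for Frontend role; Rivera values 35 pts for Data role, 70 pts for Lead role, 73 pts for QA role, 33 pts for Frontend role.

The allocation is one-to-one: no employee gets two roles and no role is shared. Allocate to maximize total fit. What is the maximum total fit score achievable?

Max total: 328 pts

Optimal: Novak→QA role (97 pts), Mendoza→Data role (69 pts), Osei→Frontend role (92 pts), Rivera→Lead role (70 pts) — total 97+69+92+70 = 328 pts.
Row-greedy (each employee in turn takes its best remaining role) gives 305 pts, worse by 23.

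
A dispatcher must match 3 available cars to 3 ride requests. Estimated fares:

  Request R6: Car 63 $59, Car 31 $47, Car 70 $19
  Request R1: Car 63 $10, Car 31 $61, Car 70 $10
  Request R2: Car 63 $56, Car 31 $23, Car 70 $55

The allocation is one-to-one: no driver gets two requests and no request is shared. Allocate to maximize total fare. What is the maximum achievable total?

Max total: $175

This is a one-to-one assignment (maximum-weight bipartite matching).
Optimal: Car 63→Request R6 ($59), Car 31→Request R1 ($61), Car 70→Request R2 ($55) — total 59+61+55 = $175.
Swapping Car 63↔Car 70 (Car 63→Request R2 $56, Car 70→Request R6 $19) loses 39.
Every other assignment is strictly worse.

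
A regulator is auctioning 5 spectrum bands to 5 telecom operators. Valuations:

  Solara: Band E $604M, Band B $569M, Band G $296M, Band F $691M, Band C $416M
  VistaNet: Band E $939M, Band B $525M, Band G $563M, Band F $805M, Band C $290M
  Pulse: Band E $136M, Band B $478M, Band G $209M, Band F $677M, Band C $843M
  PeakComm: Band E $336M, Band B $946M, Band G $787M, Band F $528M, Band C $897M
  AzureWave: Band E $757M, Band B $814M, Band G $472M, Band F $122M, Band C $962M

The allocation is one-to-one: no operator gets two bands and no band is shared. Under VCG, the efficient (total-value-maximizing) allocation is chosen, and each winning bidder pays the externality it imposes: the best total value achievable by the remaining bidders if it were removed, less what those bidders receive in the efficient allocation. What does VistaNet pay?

Efficient allocation: Solara→Band F ($691M), VistaNet→Band E ($939M), Pulse→Band C ($843M), PeakComm→Band G ($787M), AzureWave→Band B ($814M); total welfare W = $4074M.
VistaNet receives Band E at value $939M, so the others get W − 939 = $3135M.
Without VistaNet: best allocation of the remaining 4 bidders over all 5 bands is Solara→Band F ($691M), Pulse→Band C ($843M), PeakComm→Band B ($946M), AzureWave→Band E ($757M), total $3237M.
VCG payment = (others' best without VistaNet) − (others' welfare with VistaNet) = 3237 − 3135 = $102M.

VistaNet pays $102M.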